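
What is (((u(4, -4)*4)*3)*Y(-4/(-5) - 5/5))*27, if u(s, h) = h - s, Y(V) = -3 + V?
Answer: 41472/5 ≈ 8294.4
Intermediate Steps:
(((u(4, -4)*4)*3)*Y(-4/(-5) - 5/5))*27 = ((((-4 - 1*4)*4)*3)*(-3 + (-4/(-5) - 5/5)))*27 = ((((-4 - 4)*4)*3)*(-3 + (-4*(-1/5) - 5*1/5)))*27 = ((-8*4*3)*(-3 + (4/5 - 1)))*27 = ((-32*3)*(-3 - 1/5))*27 = -96*(-16/5)*27 = (1536/5)*27 = 41472/5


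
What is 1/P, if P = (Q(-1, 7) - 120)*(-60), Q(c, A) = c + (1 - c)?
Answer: 1/7140 ≈ 0.00014006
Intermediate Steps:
Q(c, A) = 1
P = 7140 (P = (1 - 120)*(-60) = -119*(-60) = 7140)
1/P = 1/7140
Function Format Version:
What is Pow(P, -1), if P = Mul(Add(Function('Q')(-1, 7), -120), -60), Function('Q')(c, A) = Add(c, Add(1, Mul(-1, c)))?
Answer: Rational(1, 7140) ≈ 0.00014006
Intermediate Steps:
Function('Q')(c, A) = 1
P = 7140 (P = Mul(Add(1, -120), -60) = Mul(-119, -60) = 7140)
Pow(P, -1) = Pow(7140, -1) = Rational(1, 7140)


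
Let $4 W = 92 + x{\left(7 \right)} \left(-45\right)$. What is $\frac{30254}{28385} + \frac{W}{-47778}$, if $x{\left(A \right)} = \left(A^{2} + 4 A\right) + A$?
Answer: $\frac{105117613}{96869895} \approx 1.0851$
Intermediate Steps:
$x{\left(A \right)} = A^{2} + 5 A$
$W = -922$ ($W = \frac{92 + 7 \left(5 + 7\right) \left(-45\right)}{4} = \frac{92 + 7 \cdot 12 \left(-45\right)}{4} = \frac{92 + 84 \left(-45\right)}{4} = \frac{92 - 3780}{4} = \frac{1}{4} \left(-3688\right) = -922$)
$\frac{30254}{28385} + \frac{W}{-47778} = \frac{30254}{28385} - \frac{922}{-47778} = 30254 \cdot \frac{1}{28385} - - \frac{461}{23889} = \frac{4322}{4055} + \frac{461}{23889} = \frac{105117613}{96869895}$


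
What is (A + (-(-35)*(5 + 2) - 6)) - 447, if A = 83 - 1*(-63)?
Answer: -62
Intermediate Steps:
A = 146 (A = 83 + 63 = 146)
(A + (-(-35)*(5 + 2) - 6)) - 447 = (146 + (-(-35)*(5 + 2) - 6)) - 447 = (146 + (-(-35)*7 - 6)) - 447 = (146 + (-7*(-35) - 6)) - 447 = (146 + (245 - 6)) - 447 = (146 + 239) - 447 = 385 - 447 = -62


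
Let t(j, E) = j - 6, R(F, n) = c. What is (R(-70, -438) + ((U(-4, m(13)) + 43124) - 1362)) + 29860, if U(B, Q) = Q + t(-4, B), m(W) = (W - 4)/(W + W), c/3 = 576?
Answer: 1906849/26 ≈ 73340.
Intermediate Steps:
c = 1728 (c = 3*576 = 1728)
R(F, n) = 1728
m(W) = (-4 + W)/(2*W) (m(W) = (-4 + W)/((2*W)) = (-4 + W)*(1/(2*W)) = (-4 + W)/(2*W))
t(j, E) = -6 + j
U(B, Q) = -10 + Q (U(B, Q) = Q + (-6 - 4) = Q - 10 = -10 + Q)
(R(-70, -438) + ((U(-4, m(13)) + 43124) - 1362)) + 29860 = (1728 + (((-10 + (1/2)*(-4 + 13)/13) + 43124) - 1362)) + 29860 = (1728 + (((-10 + (1/2)*(1/13)*9) + 43124) - 1362)) + 29860 = (1728 + (((-10 + 9/26) + 43124) - 1362)) + 29860 = (1728 + ((-251/26 + 43124) - 1362)) + 29860 = (1728 + (1120973/26 - 1362)) + 29860 = (1728 + 1085561/26) + 29860 = 1130489/26 + 29860 = 1906849/26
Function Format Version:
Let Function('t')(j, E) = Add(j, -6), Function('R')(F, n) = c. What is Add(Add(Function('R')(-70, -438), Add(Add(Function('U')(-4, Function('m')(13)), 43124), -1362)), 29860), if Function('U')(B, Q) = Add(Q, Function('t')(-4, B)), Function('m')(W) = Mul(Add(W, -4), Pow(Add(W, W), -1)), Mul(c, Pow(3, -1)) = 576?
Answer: Rational(1906849, 26) ≈ 73340.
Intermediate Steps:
c = 1728 (c = Mul(3, 576) = 1728)
Function('R')(F, n) = 1728
Function('m')(W) = Mul(Rational(1, 2), Pow(W, -1), Add(-4, W)) (Function('m')(W) = Mul(Add(-4, W), Pow(Mul(2, W), -1)) = Mul(Add(-4, W), Mul(Rational(1, 2), Pow(W, -1))) = Mul(Rational(1, 2), Pow(W, -1), Add(-4, W)))
Function('t')(j, E) = Add(-6, j)
Function('U')(B, Q) = Add(-10, Q) (Function('U')(B, Q) = Add(Q, Add(-6, -4)) = Add(Q, -10) = Add(-10, Q))
Add(Add(Function('R')(-70, -438), Add(Add(Function('U')(-4, Function('m')(13)), 43124), -1362)), 29860) = Add(Add(1728, Add(Add(Add(-10, Mul(Rational(1, 2), Pow(13, -1), Add(-4, 13))), 43124), -1362)), 29860) = Add(Add(1728, Add(Add(Add(-10, Mul(Rational(1, 2), Rational(1, 13), 9)), 43124), -1362)), 29860) = Add(Add(1728, Add(Add(Add(-10, Rational(9, 26)), 43124), -1362)), 29860) = Add(Add(1728, Add(Add(Rational(-251, 26), 43124), -1362)), 29860) = Add(Add(1728, Add(Rational(1120973, 26), -1362)), 29860) = Add(Add(1728, Rational(1085561, 26)), 29860) = Add(Rational(1130489, 26), 29860) = Rational(1906849, 26)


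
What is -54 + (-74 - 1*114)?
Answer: -242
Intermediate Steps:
-54 + (-74 - 1*114) = -54 + (-74 - 114) = -54 - 188 = -242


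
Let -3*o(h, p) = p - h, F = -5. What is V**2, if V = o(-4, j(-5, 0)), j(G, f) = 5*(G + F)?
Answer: 2116/9 ≈ 235.11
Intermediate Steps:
j(G, f) = -25 + 5*G (j(G, f) = 5*(G - 5) = 5*(-5 + G) = -25 + 5*G)
o(h, p) = -p/3 + h/3 (o(h, p) = -(p - h)/3 = -p/3 + h/3)
V = 46/3 (V = -(-25 + 5*(-5))/3 + (1/3)*(-4) = -(-25 - 25)/3 - 4/3 = -1/3*(-50) - 4/3 = 50/3 - 4/3 = 46/3 ≈ 15.333)
V**2 = (46/3)**2 = 2116/9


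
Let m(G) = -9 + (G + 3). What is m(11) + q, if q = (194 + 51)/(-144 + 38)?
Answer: 285/106 ≈ 2.6887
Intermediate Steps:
m(G) = -6 + G (m(G) = -9 + (3 + G) = -6 + G)
q = -245/106 (q = 245/(-106) = 245*(-1/106) = -245/106 ≈ -2.3113)
m(11) + q = (-6 + 11) - 245/106 = 5 - 245/106 = 285/106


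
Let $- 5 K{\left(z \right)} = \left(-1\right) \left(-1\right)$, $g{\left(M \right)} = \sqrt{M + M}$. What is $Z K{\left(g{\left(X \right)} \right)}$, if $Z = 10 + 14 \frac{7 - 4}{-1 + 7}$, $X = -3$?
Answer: $- \frac{17}{5} \approx -3.4$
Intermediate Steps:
$g{\left(M \right)} = \sqrt{2} \sqrt{M}$ ($g{\left(M \right)} = \sqrt{2 M} = \sqrt{2} \sqrt{M}$)
$K{\left(z \right)} = - \frac{1}{5}$ ($K{\left(z \right)} = - \frac{\left(-1\right) \left(-1\right)}{5} = \left(- \frac{1}{5}\right) 1 = - \frac{1}{5}$)
$Z = 17$ ($Z = 10 + 14 \cdot \frac{3}{6} = 10 + 14 \cdot 3 \cdot \frac{1}{6} = 10 + 14 \cdot \frac{1}{2} = 10 + 7 = 17$)
$Z K{\left(g{\left(X \right)} \right)} = 17 \left(- \frac{1}{5}\right) = - \frac{17}{5}$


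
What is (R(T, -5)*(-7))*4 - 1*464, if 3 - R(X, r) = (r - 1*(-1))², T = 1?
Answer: -100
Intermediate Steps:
R(X, r) = 3 - (1 + r)² (R(X, r) = 3 - (r - 1*(-1))² = 3 - (r + 1)² = 3 - (1 + r)²)
(R(T, -5)*(-7))*4 - 1*464 = ((3 - (1 - 5)²)*(-7))*4 - 1*464 = ((3 - 1*(-4)²)*(-7))*4 - 464 = ((3 - 1*16)*(-7))*4 - 464 = ((3 - 16)*(-7))*4 - 464 = -13*(-7)*4 - 464 = 91*4 - 464 = 364 - 464 = -100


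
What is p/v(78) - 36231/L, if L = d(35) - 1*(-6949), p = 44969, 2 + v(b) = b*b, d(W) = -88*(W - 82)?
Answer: 92708141/22472990 ≈ 4.1253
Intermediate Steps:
d(W) = 7216 - 88*W (d(W) = -88*(-82 + W) = 7216 - 88*W)
v(b) = -2 + b**2 (v(b) = -2 + b*b = -2 + b**2)
L = 11085 (L = (7216 - 88*35) - 1*(-6949) = (7216 - 3080) + 6949 = 4136 + 6949 = 11085)
p/v(78) - 36231/L = 44969/(-2 + 78**2) - 36231/11085 = 44969/(-2 + 6084) - 36231*1/11085 = 44969/6082 - 12077/3695 = 92708141/22472990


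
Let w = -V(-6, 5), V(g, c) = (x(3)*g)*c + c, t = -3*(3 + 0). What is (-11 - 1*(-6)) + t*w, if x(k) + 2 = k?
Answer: -230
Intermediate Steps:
x(k) = -2 + k
t = -9 (t = -3*3 = -9)
V(g, c) = c + c*g (V(g, c) = ((-2 + 3)*g)*c + c = (1*g)*c + c = g*c + c = c*g + c = c + c*g)
w = 25 (w = -5*(1 - 6) = -5*(-5) = -1*(-25) = 25)
(-11 - 1*(-6)) + t*w = (-11 - 1*(-6)) - 9*25 = (-11 + 6) - 225 = -5 - 225 = -230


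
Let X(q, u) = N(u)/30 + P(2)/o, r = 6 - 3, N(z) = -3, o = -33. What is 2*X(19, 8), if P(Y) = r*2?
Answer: -31/55 ≈ -0.56364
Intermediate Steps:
r = 3
P(Y) = 6 (P(Y) = 3*2 = 6)
X(q, u) = -31/110 (X(q, u) = -3/30 + 6/(-33) = -3*1/30 + 6*(-1/33) = -⅒ - 2/11 = -31/110)
2*X(19, 8) = 2*(-31/110) = -31/55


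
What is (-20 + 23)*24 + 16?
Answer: 88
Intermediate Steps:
(-20 + 23)*24 + 16 = 3*24 + 16 = 72 + 16 = 88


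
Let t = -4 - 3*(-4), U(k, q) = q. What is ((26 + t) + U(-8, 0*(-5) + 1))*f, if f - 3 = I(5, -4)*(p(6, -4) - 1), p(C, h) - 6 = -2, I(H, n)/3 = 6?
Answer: 1995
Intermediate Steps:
I(H, n) = 18 (I(H, n) = 3*6 = 18)
t = 8 (t = -4 + 12 = 8)
p(C, h) = 4 (p(C, h) = 6 - 2 = 4)
f = 57 (f = 3 + 18*(4 - 1) = 3 + 18*3 = 3 + 54 = 57)
((26 + t) + U(-8, 0*(-5) + 1))*f = ((26 + 8) + (0*(-5) + 1))*57 = (34 + (0 + 1))*57 = (34 + 1)*57 = 35*57 = 1995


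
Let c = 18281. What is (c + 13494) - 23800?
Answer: 7975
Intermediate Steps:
(c + 13494) - 23800 = (18281 + 13494) - 23800 = 31775 - 23800 = 7975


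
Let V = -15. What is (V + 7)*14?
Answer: -112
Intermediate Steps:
(V + 7)*14 = (-15 + 7)*14 = -8*14 = -112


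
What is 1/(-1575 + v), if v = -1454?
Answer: -1/3029 ≈ -0.00033014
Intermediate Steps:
1/(-1575 + v) = 1/(-1575 - 1454) = 1/(-3029) = -1/3029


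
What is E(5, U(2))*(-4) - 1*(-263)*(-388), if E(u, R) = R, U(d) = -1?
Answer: -102040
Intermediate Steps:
E(5, U(2))*(-4) - 1*(-263)*(-388) = -1*(-4) - 1*(-263)*(-388) = 4 + 263*(-388) = 4 - 102044 = -102040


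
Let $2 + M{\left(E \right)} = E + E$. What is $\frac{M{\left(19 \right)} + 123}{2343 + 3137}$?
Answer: $\frac{159}{5480} \approx 0.029015$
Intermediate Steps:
$M{\left(E \right)} = -2 + 2 E$ ($M{\left(E \right)} = -2 + \left(E + E\right) = -2 + 2 E$)
$\frac{M{\left(19 \right)} + 123}{2343 + 3137} = \frac{\left(-2 + 2 \cdot 19\right) + 123}{2343 + 3137} = \frac{\left(-2 + 38\right) + 123}{5480} = \left(36 + 123\right) \frac{1}{5480} = 159 \cdot \frac{1}{5480} = \frac{159}{5480}$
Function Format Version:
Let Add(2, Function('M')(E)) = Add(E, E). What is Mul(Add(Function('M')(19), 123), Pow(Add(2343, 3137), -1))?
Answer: Rational(159, 5480) ≈ 0.029015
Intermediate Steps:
Function('M')(E) = Add(-2, Mul(2, E)) (Function('M')(E) = Add(-2, Add(E, E)) = Add(-2, Mul(2, E)))
Mul(Add(Function('M')(19), 123), Pow(Add(2343, 3137), -1)) = Mul(Add(Add(-2, Mul(2, 19)), 123), Pow(Add(2343, 3137), -1)) = Mul(Add(Add(-2, 38), 123), Pow(5480, -1)) = Mul(Add(36, 123), Rational(1, 5480)) = Mul(159, Rational(1, 5480)) = Rational(159, 5480)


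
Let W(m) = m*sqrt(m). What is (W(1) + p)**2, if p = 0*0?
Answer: 1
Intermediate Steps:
W(m) = m**(3/2)
p = 0
(W(1) + p)**2 = (1**(3/2) + 0)**2 = (1 + 0)**2 = 1**2 = 1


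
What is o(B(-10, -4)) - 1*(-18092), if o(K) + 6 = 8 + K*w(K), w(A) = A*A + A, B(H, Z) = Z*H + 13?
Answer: 169780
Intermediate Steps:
B(H, Z) = 13 + H*Z (B(H, Z) = H*Z + 13 = 13 + H*Z)
w(A) = A + A² (w(A) = A² + A = A + A²)
o(K) = 2 + K²*(1 + K) (o(K) = -6 + (8 + K*(K*(1 + K))) = -6 + (8 + K²*(1 + K)) = 2 + K²*(1 + K))
o(B(-10, -4)) - 1*(-18092) = (2 + (13 - 10*(-4))²*(1 + (13 - 10*(-4)))) - 1*(-18092) = (2 + (13 + 40)²*(1 + (13 + 40))) + 18092 = (2 + 53²*(1 + 53)) + 18092 = (2 + 2809*54) + 18092 = (2 + 151686) + 18092 = 151688 + 18092 = 169780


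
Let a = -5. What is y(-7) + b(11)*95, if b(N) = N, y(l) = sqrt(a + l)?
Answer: 1045 + 2*I*sqrt(3) ≈ 1045.0 + 3.4641*I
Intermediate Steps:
y(l) = sqrt(-5 + l)
y(-7) + b(11)*95 = sqrt(-5 - 7) + 11*95 = sqrt(-12) + 1045 = 2*I*sqrt(3) + 1045 = 1045 + 2*I*sqrt(3)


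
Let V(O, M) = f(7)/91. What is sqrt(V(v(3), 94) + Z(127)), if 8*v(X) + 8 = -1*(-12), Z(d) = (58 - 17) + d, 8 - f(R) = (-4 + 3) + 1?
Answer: 8*sqrt(21749)/91 ≈ 12.965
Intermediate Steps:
f(R) = 8 (f(R) = 8 - ((-4 + 3) + 1) = 8 - (-1 + 1) = 8 - 1*0 = 8 + 0 = 8)
Z(d) = 41 + d
v(X) = 1/2 (v(X) = -1 + (-1*(-12))/8 = -1 + (1/8)*12 = -1 + 3/2 = 1/2)
V(O, M) = 8/91
sqrt(V(v(3), 94) + Z(127)) = sqrt(8/91 + (41 + 127)) = sqrt(8/91 + 168) = sqrt(15296/91) = 8*sqrt(21749)/91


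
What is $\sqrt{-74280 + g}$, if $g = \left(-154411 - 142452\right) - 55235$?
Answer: $i \sqrt{426378} \approx 652.98 i$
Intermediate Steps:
$g = -352098$ ($g = -296863 - 55235 = -352098$)
$\sqrt{-74280 + g} = \sqrt{-74280 - 352098} = \sqrt{-426378} = i \sqrt{426378}$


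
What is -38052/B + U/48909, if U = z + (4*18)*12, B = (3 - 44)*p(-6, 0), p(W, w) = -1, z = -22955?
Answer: -1861990999/2005269 ≈ -928.55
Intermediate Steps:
B = 41 (B = (3 - 44)*(-1) = -41*(-1) = 41)
U = -22091 (U = -22955 + (4*18)*12 = -22955 + 72*12 = -22955 + 864 = -22091)
-38052/B + U/48909 = -38052/41 - 22091/48909 = -1861990999/2005269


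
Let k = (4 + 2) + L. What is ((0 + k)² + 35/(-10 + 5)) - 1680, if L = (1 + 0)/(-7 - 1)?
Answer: -105759/64 ≈ -1652.5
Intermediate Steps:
L = -⅛ (L = 1/(-8) = 1*(-⅛) = -⅛ ≈ -0.12500)
k = 47/8 (k = (4 + 2) - ⅛ = 6 - ⅛ = 47/8 ≈ 5.8750)
((0 + k)² + 35/(-10 + 5)) - 1680 = ((0 + 47/8)² + 35/(-10 + 5)) - 1680 = ((47/8)² + 35/(-5)) - 1680 = (2209/64 + 35*(-⅕)) - 1680 = (2209/64 - 7) - 1680 = 1761/64 - 1680 = -105759/64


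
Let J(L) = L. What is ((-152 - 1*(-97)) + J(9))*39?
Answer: -1794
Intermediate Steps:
((-152 - 1*(-97)) + J(9))*39 = ((-152 - 1*(-97)) + 9)*39 = ((-152 + 97) + 9)*39 = (-55 + 9)*39 = -46*39 = -1794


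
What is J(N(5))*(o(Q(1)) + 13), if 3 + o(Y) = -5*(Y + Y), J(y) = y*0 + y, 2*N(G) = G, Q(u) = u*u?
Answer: 0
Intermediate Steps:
Q(u) = u²
N(G) = G/2
J(y) = y (J(y) = 0 + y = y)
o(Y) = -3 - 10*Y (o(Y) = -3 - 5*(Y + Y) = -3 - 10*Y)
J(N(5))*(o(Q(1)) + 13) = ((½)*5)*((-3 - 10*1²) + 13) = 5*((-3 - 10*1) + 13)/2 = 5*((-3 - 10) + 13)/2 = 5*(-13 + 13)/2 = (5/2)*0 = 0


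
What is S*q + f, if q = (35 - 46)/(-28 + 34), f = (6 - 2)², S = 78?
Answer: -127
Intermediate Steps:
f = 16 (f = 4² = 16)
q = -11/6 ≈ -1.8333
S*q + f = 78*(-11/6) + 16 = -143 + 16 = -127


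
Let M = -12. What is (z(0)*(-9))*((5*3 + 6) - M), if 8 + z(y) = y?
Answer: 2376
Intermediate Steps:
z(y) = -8 + y
(z(0)*(-9))*((5*3 + 6) - M) = ((-8 + 0)*(-9))*((5*3 + 6) - 1*(-12)) = (-8*(-9))*((15 + 6) + 12) = 72*(21 + 12) = 72*33 = 2376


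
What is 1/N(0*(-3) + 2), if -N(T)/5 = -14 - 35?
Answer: 1/245 ≈ 0.0040816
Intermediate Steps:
N(T) = 245 (N(T) = -5*(-14 - 35) = -5*(-49) = 245)
1/N(0*(-3) + 2) = 1/245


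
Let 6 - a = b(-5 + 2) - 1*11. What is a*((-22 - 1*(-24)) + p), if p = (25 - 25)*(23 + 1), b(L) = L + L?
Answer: 46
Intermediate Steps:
b(L) = 2*L
p = 0 (p = 0*24 = 0)
a = 23 (a = 6 - (2*(-5 + 2) - 1*11) = 6 - (2*(-3) - 11) = 6 - (-6 - 11) = 6 - 1*(-17) = 6 + 17 = 23)
a*((-22 - 1*(-24)) + p) = 23*((-22 - 1*(-24)) + 0) = 23*((-22 + 24) + 0) = 23*(2 + 0) = 23*2 = 46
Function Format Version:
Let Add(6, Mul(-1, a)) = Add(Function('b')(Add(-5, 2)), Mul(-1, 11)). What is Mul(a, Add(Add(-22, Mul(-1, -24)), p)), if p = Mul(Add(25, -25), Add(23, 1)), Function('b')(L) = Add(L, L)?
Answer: 46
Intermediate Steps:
Function('b')(L) = Mul(2, L)
p = 0 (p = Mul(0, 24) = 0)
a = 23 (a = Add(6, Mul(-1, Add(Mul(2, Add(-5, 2)), Mul(-1, 11)))) = Add(6, Mul(-1, Add(Mul(2, -3), -11))) = Add(6, Mul(-1, Add(-6, -11))) = Add(6, Mul(-1, -17)) = Add(6, 17) = 23)
Mul(a, Add(Add(-22, Mul(-1, -24)), p)) = Mul(23, Add(Add(-22, Mul(-1, -24)), 0)) = Mul(23, Add(Add(-22, 24), 0)) = Mul(23, Add(2, 0)) = Mul(23, 2) = 46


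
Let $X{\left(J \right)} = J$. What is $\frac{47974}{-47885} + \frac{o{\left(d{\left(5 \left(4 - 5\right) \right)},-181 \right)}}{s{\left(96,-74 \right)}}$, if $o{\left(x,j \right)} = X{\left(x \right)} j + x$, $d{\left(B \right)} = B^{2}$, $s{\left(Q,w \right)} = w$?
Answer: $\frac{105966212}{1771745} \approx 59.809$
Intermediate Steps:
$o{\left(x,j \right)} = x + j x$ ($o{\left(x,j \right)} = x j + x = j x + x = x + j x$)
$\frac{47974}{-47885} + \frac{o{\left(d{\left(5 \left(4 - 5\right) \right)},-181 \right)}}{s{\left(96,-74 \right)}} = \frac{47974}{-47885} + \frac{\left(5 \left(4 - 5\right)\right)^{2} \left(1 - 181\right)}{-74} = 47974 \left(- \frac{1}{47885}\right) + \left(5 \left(-1\right)\right)^{2} \left(-180\right) \left(- \frac{1}{74}\right) = - \frac{47974}{47885} + \left(-5\right)^{2} \left(-180\right) \left(- \frac{1}{74}\right) = - \frac{47974}{47885} + 25 \left(-180\right) \left(- \frac{1}{74}\right) = - \frac{47974}{47885} - - \frac{2250}{37} = - \frac{47974}{47885} + \frac{2250}{37} = \frac{105966212}{1771745}$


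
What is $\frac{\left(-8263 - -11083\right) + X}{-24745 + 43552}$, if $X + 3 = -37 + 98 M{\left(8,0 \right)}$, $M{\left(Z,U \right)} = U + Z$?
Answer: $\frac{1188}{6269} \approx 0.1895$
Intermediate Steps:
$X = 744$ ($X = -3 - \left(37 - 98 \left(0 + 8\right)\right) = -3 + \left(-37 + 98 \cdot 8\right) = -3 + \left(-37 + 784\right) = -3 + 747 = 744$)
$\frac{\left(-8263 - -11083\right) + X}{-24745 + 43552} = \frac{\left(-8263 - -11083\right) + 744}{-24745 + 43552} = \frac{\left(-8263 + 11083\right) + 744}{18807} = \left(2820 + 744\right) \frac{1}{18807} = 3564 \cdot \frac{1}{18807} = \frac{1188}{6269}$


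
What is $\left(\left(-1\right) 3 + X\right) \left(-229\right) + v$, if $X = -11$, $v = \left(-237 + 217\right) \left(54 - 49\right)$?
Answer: $3106$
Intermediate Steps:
$v = -100$ ($v = \left(-20\right) 5 = -100$)
$\left(\left(-1\right) 3 + X\right) \left(-229\right) + v = \left(\left(-1\right) 3 - 11\right) \left(-229\right) - 100 = \left(-3 - 11\right) \left(-229\right) - 100 = \left(-14\right) \left(-229\right) - 100 = 3206 - 100 = 3106$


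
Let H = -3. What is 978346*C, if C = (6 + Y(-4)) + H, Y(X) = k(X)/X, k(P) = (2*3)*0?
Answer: 2935038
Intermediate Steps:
k(P) = 0 (k(P) = 6*0 = 0)
Y(X) = 0 (Y(X) = 0/X = 0)
C = 3 (C = (6 + 0) - 3 = 6 - 3 = 3)
978346*C = 978346*3 = 2935038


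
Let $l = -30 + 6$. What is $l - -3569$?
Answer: $3545$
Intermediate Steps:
$l = -24$
$l - -3569 = -24 - -3569 = -24 + 3569 = 3545$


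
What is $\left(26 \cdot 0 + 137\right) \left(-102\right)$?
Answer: $-13974$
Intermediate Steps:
$\left(26 \cdot 0 + 137\right) \left(-102\right) = \left(0 + 137\right) \left(-102\right) = 137 \left(-102\right) = -13974$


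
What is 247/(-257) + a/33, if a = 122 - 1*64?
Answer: 6755/8481 ≈ 0.79649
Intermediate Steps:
a = 58 (a = 122 - 64 = 58)
247/(-257) + a/33 = 247/(-257) + 58/33 = 247*(-1/257) + 58*(1/33) = -247/257 + 58/33 = 6755/8481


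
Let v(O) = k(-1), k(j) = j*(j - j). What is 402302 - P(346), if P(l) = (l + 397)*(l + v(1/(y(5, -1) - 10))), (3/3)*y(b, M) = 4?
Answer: 145224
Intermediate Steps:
y(b, M) = 4
k(j) = 0 (k(j) = j*0 = 0)
v(O) = 0
P(l) = l*(397 + l) (P(l) = (l + 397)*(l + 0) = (397 + l)*l = l*(397 + l))
402302 - P(346) = 402302 - 346*(397 + 346) = 402302 - 346*743 = 402302 - 1*257078 = 402302 - 257078 = 145224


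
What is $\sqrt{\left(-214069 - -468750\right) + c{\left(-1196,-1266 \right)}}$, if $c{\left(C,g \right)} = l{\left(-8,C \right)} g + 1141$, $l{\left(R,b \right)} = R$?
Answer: $15 \sqrt{1182} \approx 515.7$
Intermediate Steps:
$c{\left(C,g \right)} = 1141 - 8 g$ ($c{\left(C,g \right)} = - 8 g + 1141 = 1141 - 8 g$)
$\sqrt{\left(-214069 - -468750\right) + c{\left(-1196,-1266 \right)}} = \sqrt{\left(-214069 - -468750\right) + \left(1141 - -10128\right)} = \sqrt{\left(-214069 + 468750\right) + \left(1141 + 10128\right)} = \sqrt{254681 + 11269} = \sqrt{265950} = 15 \sqrt{1182}$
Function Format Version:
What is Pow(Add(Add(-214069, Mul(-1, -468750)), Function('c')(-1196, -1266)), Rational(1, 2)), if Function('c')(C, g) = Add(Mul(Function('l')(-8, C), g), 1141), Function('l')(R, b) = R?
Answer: Mul(15, Pow(1182, Rational(1, 2))) ≈ 515.70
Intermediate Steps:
Function('c')(C, g) = Add(1141, Mul(-8, g)) (Function('c')(C, g) = Add(Mul(-8, g), 1141) = Add(1141, Mul(-8, g)))
Pow(Add(Add(-214069, Mul(-1, -468750)), Function('c')(-1196, -1266)), Rational(1, 2)) = Pow(Add(Add(-214069, Mul(-1, -468750)), Add(1141, Mul(-8, -1266))), Rational(1, 2)) = Pow(Add(Add(-214069, 468750), Add(1141, 10128)), Rational(1, 2)) = Pow(Add(254681, 11269), Rational(1, 2)) = Pow(265950, Rational(1, 2)) = Mul(15, Pow(1182, Rational(1, 2)))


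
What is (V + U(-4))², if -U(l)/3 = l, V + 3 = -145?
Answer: 18496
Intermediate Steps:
V = -148 (V = -3 - 145 = -148)
U(l) = -3*l
(V + U(-4))² = (-148 - 3*(-4))² = (-148 + 12)² = (-136)² = 18496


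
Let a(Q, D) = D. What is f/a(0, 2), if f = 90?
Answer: 45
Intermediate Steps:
f/a(0, 2) = 90/2 = 90*(½) = 45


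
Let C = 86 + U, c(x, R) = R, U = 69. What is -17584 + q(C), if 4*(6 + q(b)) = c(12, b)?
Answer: -70205/4 ≈ -17551.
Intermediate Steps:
C = 155 (C = 86 + 69 = 155)
q(b) = -6 + b/4
-17584 + q(C) = -17584 + (-6 + (¼)*155) = -17584 + (-6 + 155/4) = -17584 + 131/4 = -70205/4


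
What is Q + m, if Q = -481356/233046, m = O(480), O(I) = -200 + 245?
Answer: 555873/12947 ≈ 42.935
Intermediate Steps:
O(I) = 45
m = 45
Q = -26742/12947 (Q = -481356*1/233046 = -26742/12947 ≈ -2.0655)
Q + m = -26742/12947 + 45 = 555873/12947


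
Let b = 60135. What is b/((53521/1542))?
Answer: 92728170/53521 ≈ 1732.6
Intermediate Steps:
b/((53521/1542)) = 60135/((53521/1542)) = 60135/((53521*(1/1542))) = 60135/(53521/1542) = 60135*(1542/53521) = 92728170/53521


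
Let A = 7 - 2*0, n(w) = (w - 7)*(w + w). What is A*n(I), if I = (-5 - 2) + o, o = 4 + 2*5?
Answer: 0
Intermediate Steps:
o = 14 (o = 4 + 10 = 14)
I = 7 (I = (-5 - 2) + 14 = -7 + 14 = 7)
n(w) = 2*w*(-7 + w) (n(w) = (-7 + w)*(2*w) = 2*w*(-7 + w))
A = 7 (A = 7 + 0 = 7)
A*n(I) = 7*(2*7*(-7 + 7)) = 7*(2*7*0) = 7*0 = 0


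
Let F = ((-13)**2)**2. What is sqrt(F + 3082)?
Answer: sqrt(31643) ≈ 177.88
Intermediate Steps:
F = 28561 (F = 169**2 = 28561)
sqrt(F + 3082) = sqrt(28561 + 3082) = sqrt(31643)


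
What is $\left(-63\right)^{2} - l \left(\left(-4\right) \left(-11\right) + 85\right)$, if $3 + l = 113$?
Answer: $-10221$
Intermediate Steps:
$l = 110$ ($l = -3 + 113 = 110$)
$\left(-63\right)^{2} - l \left(\left(-4\right) \left(-11\right) + 85\right) = \left(-63\right)^{2} - 110 \left(\left(-4\right) \left(-11\right) + 85\right) = 3969 - 110 \left(44 + 85\right) = 3969 - 110 \cdot 129 = 3969 - 14190 = -10221$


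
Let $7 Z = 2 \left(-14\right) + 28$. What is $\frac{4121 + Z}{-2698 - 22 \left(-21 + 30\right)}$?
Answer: $- \frac{4121}{2896} \approx -1.423$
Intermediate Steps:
$Z = 0$ ($Z = \frac{2 \left(-14\right) + 28}{7} = \frac{-28 + 28}{7} = \frac{1}{7} \cdot 0 = 0$)
$\frac{4121 + Z}{-2698 - 22 \left(-21 + 30\right)} = \frac{4121 + 0}{-2698 - 22 \left(-21 + 30\right)} = \frac{4121}{-2698 - 198} = \frac{4121}{-2896} = 4121 \left(- \frac{1}{2896}\right) = - \frac{4121}{2896}$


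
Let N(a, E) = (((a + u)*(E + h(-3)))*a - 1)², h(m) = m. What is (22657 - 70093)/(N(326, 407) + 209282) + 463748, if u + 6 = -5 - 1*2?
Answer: 788076965999310686848/1699364667878483 ≈ 4.6375e+5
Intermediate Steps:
u = -13 (u = -6 + (-5 - 1*2) = -6 + (-5 - 2) = -6 - 7 = -13)
N(a, E) = (-1 + a*(-13 + a)*(-3 + E))² (N(a, E) = (((a - 13)*(E - 3))*a - 1)² = (((-13 + a)*(-3 + E))*a - 1)² = (a*(-13 + a)*(-3 + E) - 1)² = (-1 + a*(-13 + a)*(-3 + E))²)
(22657 - 70093)/(N(326, 407) + 209282) + 463748 = (22657 - 70093)/((-1 - 3*326² + 39*326 + 407*326² - 13*407*326)² + 209282) + 463748 = -47436/((-1 - 3*106276 + 12714 + 407*106276 - 1724866)² + 209282) + 463748 = -47436/((-1 - 318828 + 12714 + 43254332 - 1724866)² + 209282) + 463748 = -47436/(41223351² + 209282) + 463748 = -47436/(1699364667669201 + 209282) + 463748 = -47436/1699364667878483 + 463748 = 788076965999310686848/1699364667878483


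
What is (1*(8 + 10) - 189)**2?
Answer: 29241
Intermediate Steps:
(1*(8 + 10) - 189)**2 = (1*18 - 189)**2 = (18 - 189)**2 = (-171)**2 = 29241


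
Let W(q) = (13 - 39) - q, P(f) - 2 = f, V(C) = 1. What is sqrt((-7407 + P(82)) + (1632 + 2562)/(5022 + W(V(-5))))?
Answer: I*sqrt(2255408445)/555 ≈ 85.57*I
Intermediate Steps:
P(f) = 2 + f
W(q) = -26 - q
sqrt((-7407 + P(82)) + (1632 + 2562)/(5022 + W(V(-5)))) = sqrt((-7407 + (2 + 82)) + (1632 + 2562)/(5022 + (-26 - 1*1))) = sqrt((-7407 + 84) + 4194/(5022 + (-26 - 1))) = sqrt(-7323 + 4194/(5022 - 27)) = sqrt(-7323 + 4194/4995) = sqrt(-7323 + 4194*(1/4995)) = sqrt(-7323 + 466/555) = sqrt(-4063799/555) = I*sqrt(2255408445)/555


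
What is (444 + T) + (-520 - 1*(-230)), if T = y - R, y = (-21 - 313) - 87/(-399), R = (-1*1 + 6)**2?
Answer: -27236/133 ≈ -204.78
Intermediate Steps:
R = 25 (R = (-1 + 6)**2 = 5**2 = 25)
y = -44393/133 (y = -334 - 87*(-1/399) = -334 + 29/133 = -44393/133 ≈ -333.78)
T = -47718/133 (T = -44393/133 - 1*25 = -44393/133 - 25 = -47718/133 ≈ -358.78)
(444 + T) + (-520 - 1*(-230)) = (444 - 47718/133) + (-520 - 1*(-230)) = 11334/133 + (-520 + 230) = 11334/133 - 290 = -27236/133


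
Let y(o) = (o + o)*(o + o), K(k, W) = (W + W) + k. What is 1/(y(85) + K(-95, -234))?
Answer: 1/28337 ≈ 3.5290e-5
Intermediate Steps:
K(k, W) = k + 2*W (K(k, W) = 2*W + k = k + 2*W)
y(o) = 4*o**2 (y(o) = (2*o)*(2*o) = 4*o**2)
1/(y(85) + K(-95, -234)) = 1/(4*85**2 + (-95 + 2*(-234))) = 1/(4*7225 + (-95 - 468)) = 1/(28900 - 563) = 1/28337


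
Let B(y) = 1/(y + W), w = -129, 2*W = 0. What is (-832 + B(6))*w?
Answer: 214613/2 ≈ 1.0731e+5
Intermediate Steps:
W = 0 (W = (1/2)*0 = 0)
B(y) = 1/y (B(y) = 1/(y + 0) = 1/y)
(-832 + B(6))*w = (-832 + 1/6)*(-129) = -4991/6*(-129) = 214613/2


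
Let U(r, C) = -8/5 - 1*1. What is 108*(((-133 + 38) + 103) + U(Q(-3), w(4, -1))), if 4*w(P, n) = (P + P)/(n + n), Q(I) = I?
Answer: 2916/5 ≈ 583.20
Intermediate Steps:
w(P, n) = P/(4*n) (w(P, n) = ((P + P)/(n + n))/4 = ((2*P)/((2*n)))/4 = ((2*P)*(1/(2*n)))/4 = (P/n)/4 = P/(4*n))
U(r, C) = -13/5 (U(r, C) = -8*1/5 - 1 = -8/5 - 1 = -13/5)
108*(((-133 + 38) + 103) + U(Q(-3), w(4, -1))) = 108*(((-133 + 38) + 103) - 13/5) = 108*((-95 + 103) - 13/5) = 108*(8 - 13/5) = 108*(27/5) = 2916/5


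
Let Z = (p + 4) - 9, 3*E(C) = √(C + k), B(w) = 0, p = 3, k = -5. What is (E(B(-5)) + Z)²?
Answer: (-6 + I*√5)²/9 ≈ 3.4444 - 2.9814*I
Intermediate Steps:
E(C) = √(-5 + C)/3 (E(C) = √(C - 5)/3 = √(-5 + C)/3)
Z = -2 (Z = (3 + 4) - 9 = 7 - 9 = -2)
(E(B(-5)) + Z)² = (√(-5 + 0)/3 - 2)² = (√(-5)/3 - 2)² = ((I*√5)/3 - 2)² = (I*√5/3 - 2)² = (-2 + I*√5/3)²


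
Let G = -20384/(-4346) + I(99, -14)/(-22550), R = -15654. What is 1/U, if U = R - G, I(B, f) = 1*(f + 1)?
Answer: -1195150/18714484389 ≈ -6.3862e-5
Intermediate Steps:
I(B, f) = 1 + f (I(B, f) = 1*(1 + f) = 1 + f)
G = 5606289/1195150 (G = -20384/(-4346) + (1 - 14)/(-22550) = -20384*(-1/4346) - 13*(-1/22550) = 10192/2173 + 13/22550 = 5606289/1195150 ≈ 4.6909)
U = -18714484389/1195150 (U = -15654 - 1*5606289/1195150 = -15654 - 5606289/1195150 = -18714484389/1195150 ≈ -15659.)
1/U = 1/(-18714484389/1195150) = -1195150/18714484389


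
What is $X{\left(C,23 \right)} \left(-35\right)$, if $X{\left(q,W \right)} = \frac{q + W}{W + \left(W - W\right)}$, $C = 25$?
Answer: $- \frac{1680}{23} \approx -73.043$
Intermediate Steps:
$X{\left(q,W \right)} = \frac{W + q}{W}$ ($X{\left(q,W \right)} = \frac{W + q}{W + 0} = \frac{W + q}{W}$)
$X{\left(C,23 \right)} \left(-35\right) = \frac{23 + 25}{23} \left(-35\right) = \frac{1}{23} \cdot 48 \left(-35\right) = \frac{48}{23} \left(-35\right) = - \frac{1680}{23}$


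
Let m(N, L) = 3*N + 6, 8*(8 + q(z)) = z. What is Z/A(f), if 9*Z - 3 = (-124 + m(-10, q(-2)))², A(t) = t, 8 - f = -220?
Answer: 1153/108 ≈ 10.676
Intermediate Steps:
f = 228 (f = 8 - 1*(-220) = 8 + 220 = 228)
q(z) = -8 + z/8
m(N, L) = 6 + 3*N
Z = 21907/9 (Z = ⅓ + (-124 + (6 + 3*(-10)))²/9 = ⅓ + (-124 + (6 - 30))²/9 = ⅓ + (-124 - 24)²/9 = ⅓ + (⅑)*(-148)² = ⅓ + (⅑)*21904 = ⅓ + 21904/9 = 21907/9 ≈ 2434.1)
Z/A(f) = (21907/9)/228 = (21907/9)*(1/228) = 1153/108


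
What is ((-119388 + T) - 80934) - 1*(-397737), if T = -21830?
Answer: 175585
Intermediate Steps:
((-119388 + T) - 80934) - 1*(-397737) = ((-119388 - 21830) - 80934) - 1*(-397737) = (-141218 - 80934) + 397737 = -222152 + 397737 = 175585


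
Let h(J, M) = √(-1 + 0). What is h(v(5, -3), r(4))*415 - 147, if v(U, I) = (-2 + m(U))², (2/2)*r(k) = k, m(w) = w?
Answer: -147 + 415*I ≈ -147.0 + 415.0*I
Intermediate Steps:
r(k) = k
v(U, I) = (-2 + U)²
h(J, M) = I (h(J, M) = √(-1) = I)
h(v(5, -3), r(4))*415 - 147 = I*415 - 147 = 415*I - 147 = -147 + 415*I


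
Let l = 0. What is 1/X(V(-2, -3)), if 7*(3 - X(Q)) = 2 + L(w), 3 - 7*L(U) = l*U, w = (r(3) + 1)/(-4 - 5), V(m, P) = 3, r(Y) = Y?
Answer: 49/130 ≈ 0.37692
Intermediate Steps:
w = -4/9 (w = (3 + 1)/(-4 - 5) = 4/(-9) = 4*(-1/9) = -4/9 ≈ -0.44444)
L(U) = 3/7 (L(U) = 3/7 - 0*U = 3/7 - 1/7*0 = 3/7 + 0 = 3/7)
X(Q) = 130/49 (X(Q) = 3 - (2 + 3/7)/7 = 3 - 1/7*17/7 = 3 - 17/49 = 130/49)
1/X(V(-2, -3)) = 1/(130/49) = 49/130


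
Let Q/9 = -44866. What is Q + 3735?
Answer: -400059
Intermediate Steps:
Q = -403794 (Q = 9*(-44866) = -403794)
Q + 3735 = -403794 + 3735 = -400059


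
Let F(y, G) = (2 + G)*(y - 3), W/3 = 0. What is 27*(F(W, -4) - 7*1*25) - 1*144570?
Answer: -149133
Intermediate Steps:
W = 0 (W = 3*0 = 0)
F(y, G) = (-3 + y)*(2 + G) (F(y, G) = (2 + G)*(-3 + y) = (-3 + y)*(2 + G))
27*(F(W, -4) - 7*1*25) - 1*144570 = 27*((-6 - 3*(-4) + 2*0 - 4*0) - 7*1*25) - 1*144570 = 27*((-6 + 12 + 0 + 0) - 7*25) - 144570 = 27*(6 - 175) - 144570 = 27*(-169) - 144570 = -4563 - 144570 = -149133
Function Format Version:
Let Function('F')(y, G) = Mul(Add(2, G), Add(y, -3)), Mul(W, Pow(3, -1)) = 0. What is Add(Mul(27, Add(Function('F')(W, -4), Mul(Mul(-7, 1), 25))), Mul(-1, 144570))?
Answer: -149133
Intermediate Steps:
W = 0 (W = Mul(3, 0) = 0)
Function('F')(y, G) = Mul(Add(-3, y), Add(2, G)) (Function('F')(y, G) = Mul(Add(2, G), Add(-3, y)) = Mul(Add(-3, y), Add(2, G)))
Add(Mul(27, Add(Function('F')(W, -4), Mul(Mul(-7, 1), 25))), Mul(-1, 144570)) = Add(Mul(27, Add(Add(-6, Mul(-3, -4), Mul(2, 0), Mul(-4, 0)), Mul(Mul(-7, 1), 25))), Mul(-1, 144570)) = Add(Mul(27, Add(Add(-6, 12, 0, 0), Mul(-7, 25))), -144570) = Add(Mul(27, Add(6, -175)), -144570) = Add(Mul(27, -169), -144570) = Add(-4563, -144570) = -149133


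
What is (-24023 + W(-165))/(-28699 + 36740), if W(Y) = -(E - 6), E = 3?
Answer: -24020/8041 ≈ -2.9872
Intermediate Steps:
W(Y) = 3 (W(Y) = -(3 - 6) = -1*(-3) = 3)
(-24023 + W(-165))/(-28699 + 36740) = (-24023 + 3)/(-28699 + 36740) = -24020/8041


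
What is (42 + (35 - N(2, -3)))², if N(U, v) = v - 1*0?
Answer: 6400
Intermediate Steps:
N(U, v) = v (N(U, v) = v + 0 = v)
(42 + (35 - N(2, -3)))² = (42 + (35 - 1*(-3)))² = (42 + (35 + 3))² = (42 + 38)² = 80² = 6400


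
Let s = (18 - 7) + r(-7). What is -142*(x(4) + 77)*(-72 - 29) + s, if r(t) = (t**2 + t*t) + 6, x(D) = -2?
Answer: 1075765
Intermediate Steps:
r(t) = 6 + 2*t**2 (r(t) = (t**2 + t**2) + 6 = 2*t**2 + 6 = 6 + 2*t**2)
s = 115 (s = (18 - 7) + (6 + 2*(-7)**2) = 11 + (6 + 2*49) = 11 + (6 + 98) = 11 + 104 = 115)
-142*(x(4) + 77)*(-72 - 29) + s = -142*(-2 + 77)*(-72 - 29) + 115 = -10650*(-101) + 115 = -142*(-7575) + 115 = 1075650 + 115 = 1075765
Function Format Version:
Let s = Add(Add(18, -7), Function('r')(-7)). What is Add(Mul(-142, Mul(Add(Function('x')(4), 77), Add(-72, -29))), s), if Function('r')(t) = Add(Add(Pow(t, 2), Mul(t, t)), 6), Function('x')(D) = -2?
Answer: 1075765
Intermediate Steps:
Function('r')(t) = Add(6, Mul(2, Pow(t, 2))) (Function('r')(t) = Add(Add(Pow(t, 2), Pow(t, 2)), 6) = Add(Mul(2, Pow(t, 2)), 6) = Add(6, Mul(2, Pow(t, 2))))
s = 115 (s = Add(Add(18, -7), Add(6, Mul(2, Pow(-7, 2)))) = Add(11, Add(6, Mul(2, 49))) = Add(11, Add(6, 98)) = Add(11, 104) = 115)
Add(Mul(-142, Mul(Add(Function('x')(4), 77), Add(-72, -29))), s) = Add(Mul(-142, Mul(Add(-2, 77), Add(-72, -29))), 115) = Add(Mul(-142, Mul(75, -101)), 115) = Add(Mul(-142, -7575), 115) = Add(1075650, 115) = 1075765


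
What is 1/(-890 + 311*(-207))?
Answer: -1/65267 ≈ -1.5322e-5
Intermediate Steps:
1/(-890 + 311*(-207)) = 1/(-890 - 64377) = 1/(-65267) = -1/65267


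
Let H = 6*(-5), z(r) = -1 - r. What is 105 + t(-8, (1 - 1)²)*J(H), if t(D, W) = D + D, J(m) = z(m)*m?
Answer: 14025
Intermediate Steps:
H = -30
J(m) = m*(-1 - m) (J(m) = (-1 - m)*m = m*(-1 - m))
t(D, W) = 2*D
105 + t(-8, (1 - 1)²)*J(H) = 105 + (2*(-8))*(-1*(-30)*(1 - 30)) = 105 - (-16)*(-30)*(-29) = 105 - 16*(-870) = 105 + 13920 = 14025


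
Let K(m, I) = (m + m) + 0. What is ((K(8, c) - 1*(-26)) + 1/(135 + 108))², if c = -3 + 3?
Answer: 104182849/59049 ≈ 1764.3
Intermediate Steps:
c = 0
K(m, I) = 2*m (K(m, I) = 2*m + 0 = 2*m)
((K(8, c) - 1*(-26)) + 1/(135 + 108))² = ((2*8 - 1*(-26)) + 1/(135 + 108))² = ((16 + 26) + 1/243)² = (42 + 1/243)² = (10207/243)² = 104182849/59049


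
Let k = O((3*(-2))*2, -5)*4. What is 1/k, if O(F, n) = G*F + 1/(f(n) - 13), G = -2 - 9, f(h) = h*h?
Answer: 3/1585 ≈ 0.0018927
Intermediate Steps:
f(h) = h²
G = -11
O(F, n) = 1/(-13 + n²) - 11*F (O(F, n) = -11*F + 1/(n² - 13) = -11*F + 1/(-13 + n²) = 1/(-13 + n²) - 11*F)
k = 1585/3 (k = ((1 + 143*((3*(-2))*2) - 11*(3*(-2))*2*(-5)²)/(-13 + (-5)²))*4 = ((1 + 143*(-6*2) - 11*(-6*2)*25)/(-13 + 25))*4 = ((1 + 143*(-12) - 11*(-12)*25)/12)*4 = ((1 - 1716 + 3300)/12)*4 = ((1/12)*1585)*4 = (1585/12)*4 = 1585/3 ≈ 528.33)
1/k = 1/(1585/3) = 3/1585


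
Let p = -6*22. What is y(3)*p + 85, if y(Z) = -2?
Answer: 349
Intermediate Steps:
p = -132
y(3)*p + 85 = -2*(-132) + 85 = 264 + 85 = 349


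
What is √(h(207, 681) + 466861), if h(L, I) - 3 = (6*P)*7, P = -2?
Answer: 2*√116695 ≈ 683.21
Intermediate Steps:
h(L, I) = -81 (h(L, I) = 3 + (6*(-2))*7 = 3 - 12*7 = 3 - 84 = -81)
√(h(207, 681) + 466861) = √(-81 + 466861) = √466780 = 2*√116695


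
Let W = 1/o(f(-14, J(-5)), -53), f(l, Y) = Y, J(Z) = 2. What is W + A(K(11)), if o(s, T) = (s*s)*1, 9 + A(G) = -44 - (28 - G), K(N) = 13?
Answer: -271/4 ≈ -67.750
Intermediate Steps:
A(G) = -81 + G (A(G) = -9 + (-44 - (28 - G)) = -9 + (-44 + (-28 + G)) = -9 + (-72 + G) = -81 + G)
o(s, T) = s² (o(s, T) = s²*1 = s²)
W = ¼ (W = 1/(2²) = 1/4 = ¼ ≈ 0.25000)
W + A(K(11)) = ¼ + (-81 + 13) = ¼ - 68 = -271/4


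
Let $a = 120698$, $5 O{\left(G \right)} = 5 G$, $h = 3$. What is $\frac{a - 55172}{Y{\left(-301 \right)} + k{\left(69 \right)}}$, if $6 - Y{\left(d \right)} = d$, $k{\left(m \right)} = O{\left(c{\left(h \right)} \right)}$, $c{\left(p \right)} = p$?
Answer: $\frac{32763}{155} \approx 211.37$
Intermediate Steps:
$O{\left(G \right)} = G$ ($O{\left(G \right)} = \frac{5 G}{5} = G$)
$k{\left(m \right)} = 3$
$Y{\left(d \right)} = 6 - d$
$\frac{a - 55172}{Y{\left(-301 \right)} + k{\left(69 \right)}} = \frac{120698 - 55172}{\left(6 - -301\right) + 3} = \frac{65526}{\left(6 + 301\right) + 3} = \frac{65526}{307 + 3} = \frac{65526}{310} = 65526 \cdot \frac{1}{310} = \frac{32763}{155}$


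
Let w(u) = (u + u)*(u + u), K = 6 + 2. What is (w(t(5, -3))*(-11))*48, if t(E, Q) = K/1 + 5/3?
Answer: -592064/3 ≈ -1.9735e+5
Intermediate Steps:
K = 8
t(E, Q) = 29/3 (t(E, Q) = 8/1 + 5/3 = 8*1 + 5*(1/3) = 8 + 5/3 = 29/3)
w(u) = 4*u**2 (w(u) = (2*u)*(2*u) = 4*u**2)
(w(t(5, -3))*(-11))*48 = ((4*(29/3)**2)*(-11))*48 = ((4*(841/9))*(-11))*48 = ((3364/9)*(-11))*48 = -37004/9*48 = -592064/3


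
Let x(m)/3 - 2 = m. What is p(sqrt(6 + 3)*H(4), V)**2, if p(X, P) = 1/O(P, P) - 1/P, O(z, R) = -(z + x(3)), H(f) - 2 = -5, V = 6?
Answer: 9/196 ≈ 0.045918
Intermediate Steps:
H(f) = -3 (H(f) = 2 - 5 = -3)
x(m) = 6 + 3*m
O(z, R) = -15 - z (O(z, R) = -(z + (6 + 3*3)) = -(z + (6 + 9)) = -(z + 15) = -(15 + z) = -15 - z)
p(X, P) = 1/(-15 - P) - 1/P
p(sqrt(6 + 3)*H(4), V)**2 = ((-15 - 2*6)/(6*(15 + 6)))**2 = ((1/6)*(-15 - 12)/21)**2 = ((1/6)*(1/21)*(-27))**2 = (-3/14)**2 = 9/196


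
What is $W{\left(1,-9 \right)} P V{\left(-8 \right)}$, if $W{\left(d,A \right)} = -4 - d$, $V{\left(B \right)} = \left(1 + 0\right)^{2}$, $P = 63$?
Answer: $-315$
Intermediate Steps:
$V{\left(B \right)} = 1$ ($V{\left(B \right)} = 1^{2} = 1$)
$W{\left(1,-9 \right)} P V{\left(-8 \right)} = \left(-4 - 1\right) 63 \cdot 1 = \left(-5\right) 63 \cdot 1 = \left(-315\right) 1 = -315$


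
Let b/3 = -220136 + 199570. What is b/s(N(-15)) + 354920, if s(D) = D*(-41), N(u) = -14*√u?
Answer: 354920 + 1469*I*√15/205 ≈ 3.5492e+5 + 27.753*I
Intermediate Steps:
s(D) = -41*D
b = -61698 (b = 3*(-220136 + 199570) = 3*(-20566) = -61698)
b/s(N(-15)) + 354920 = -61698*(-I*√15/8610) + 354920 = -(-1469)*I*√15/205 + 354920 = 1469*I*√15/205 + 354920 = 354920 + 1469*I*√15/205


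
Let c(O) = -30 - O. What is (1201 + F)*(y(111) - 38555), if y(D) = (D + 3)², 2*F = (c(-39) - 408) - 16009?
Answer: 178989677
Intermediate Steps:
F = -8204 (F = (((-30 - 1*(-39)) - 408) - 16009)/2 = (((-30 + 39) - 408) - 16009)/2 = ((9 - 408) - 16009)/2 = (-399 - 16009)/2 = (½)*(-16408) = -8204)
y(D) = (3 + D)²
(1201 + F)*(y(111) - 38555) = (1201 - 8204)*((3 + 111)² - 38555) = -7003*(114² - 38555) = -7003*(12996 - 38555) = -7003*(-25559) = 178989677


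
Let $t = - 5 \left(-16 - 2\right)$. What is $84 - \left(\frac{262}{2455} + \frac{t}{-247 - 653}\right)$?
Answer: $\frac{412407}{4910} \approx 83.993$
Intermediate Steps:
$t = 90$ ($t = \left(-5\right) \left(-18\right) = 90$)
$84 - \left(\frac{262}{2455} + \frac{t}{-247 - 653}\right) = 84 - \left(\frac{262}{2455} + \frac{90}{-247 - 653}\right) = 84 - \left(262 \cdot \frac{1}{2455} + \frac{90}{-247 - 653}\right) = 84 - \left(\frac{262}{2455} + \frac{90}{-900}\right) = 84 - \left(\frac{262}{2455} + 90 \left(- \frac{1}{900}\right)\right) = 84 - \left(\frac{262}{2455} - \frac{1}{10}\right) = 84 - \frac{33}{4910} = \frac{412407}{4910}$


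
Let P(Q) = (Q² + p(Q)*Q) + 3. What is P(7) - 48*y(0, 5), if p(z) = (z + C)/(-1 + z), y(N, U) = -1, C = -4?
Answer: 207/2 ≈ 103.50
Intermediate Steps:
p(z) = (-4 + z)/(-1 + z) (p(z) = (z - 4)/(-1 + z) = (-4 + z)/(-1 + z))
P(Q) = 3 + Q² + Q*(-4 + Q)/(-1 + Q) (P(Q) = (Q² + ((-4 + Q)/(-1 + Q))*Q) + 3 = (Q² + Q*(-4 + Q)/(-1 + Q)) + 3 = 3 + Q² + Q*(-4 + Q)/(-1 + Q))
P(7) - 48*y(0, 5) = (-3 + 7³ - 1*7)/(-1 + 7) - 48*(-1) = (-3 + 343 - 7)/6 + 48 = (⅙)*333 + 48 = 111/2 + 48 = 207/2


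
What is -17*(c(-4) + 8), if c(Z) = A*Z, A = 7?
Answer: 340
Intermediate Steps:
c(Z) = 7*Z
-17*(c(-4) + 8) = -17*(7*(-4) + 8) = -17*(-28 + 8) = -17*(-20) = 340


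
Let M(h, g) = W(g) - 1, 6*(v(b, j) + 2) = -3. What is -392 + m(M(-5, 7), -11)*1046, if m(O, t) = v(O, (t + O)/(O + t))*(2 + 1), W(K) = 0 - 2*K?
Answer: -8237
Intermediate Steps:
v(b, j) = -5/2 (v(b, j) = -2 + (⅙)*(-3) = -2 - ½ = -5/2)
W(K) = -2*K
M(h, g) = -1 - 2*g (M(h, g) = -2*g - 1 = -1 - 2*g)
m(O, t) = -15/2 (m(O, t) = -5*(2 + 1)/2 = -5/2*3 = -15/2)
-392 + m(M(-5, 7), -11)*1046 = -392 - 15/2*1046 = -392 - 7845 = -8237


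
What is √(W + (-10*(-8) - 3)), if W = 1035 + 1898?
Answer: √3010 ≈ 54.863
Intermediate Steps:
W = 2933
√(W + (-10*(-8) - 3)) = √(2933 + (-10*(-8) - 3)) = √(2933 + (80 - 3)) = √(2933 + 77) = √3010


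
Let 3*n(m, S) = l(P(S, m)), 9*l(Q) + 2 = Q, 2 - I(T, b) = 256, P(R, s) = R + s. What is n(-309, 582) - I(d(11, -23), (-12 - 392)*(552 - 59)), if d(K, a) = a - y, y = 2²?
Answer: 7129/27 ≈ 264.04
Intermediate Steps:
y = 4
d(K, a) = -4 + a (d(K, a) = a - 1*4 = a - 4 = -4 + a)
I(T, b) = -254 (I(T, b) = 2 - 1*256 = 2 - 256 = -254)
l(Q) = -2/9 + Q/9
n(m, S) = -2/27 + S/27 + m/27 (n(m, S) = (-2/9 + (S + m)/9)/3 = (-2/9 + (S/9 + m/9))/3 = (-2/9 + S/9 + m/9)/3 = -2/27 + S/27 + m/27)
n(-309, 582) - I(d(11, -23), (-12 - 392)*(552 - 59)) = (-2/27 + (1/27)*582 + (1/27)*(-309)) - 1*(-254) = (-2/27 + 194/9 - 103/9) + 254 = 271/27 + 254 = 7129/27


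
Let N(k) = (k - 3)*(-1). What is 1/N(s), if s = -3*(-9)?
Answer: -1/24 ≈ -0.041667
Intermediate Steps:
s = 27
N(k) = 3 - k (N(k) = (-3 + k)*(-1) = 3 - k)
1/N(s) = 1/(3 - 1*27) = 1/(3 - 27) = 1/(-24) = -1/24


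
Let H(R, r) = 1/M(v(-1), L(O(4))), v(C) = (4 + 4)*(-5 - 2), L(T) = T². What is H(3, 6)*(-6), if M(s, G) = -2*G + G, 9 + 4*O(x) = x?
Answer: 96/25 ≈ 3.8400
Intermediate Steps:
O(x) = -9/4 + x/4
v(C) = -56 (v(C) = 8*(-7) = -56)
M(s, G) = -G
H(R, r) = -16/25 (H(R, r) = 1/(-(-9/4 + (¼)*4)²) = 1/(-(-9/4 + 1)²) = 1/(-(-5/4)²) = 1/(-1*25/16) = 1/(-25/16) = -16/25)
H(3, 6)*(-6) = -16/25*(-6) = 96/25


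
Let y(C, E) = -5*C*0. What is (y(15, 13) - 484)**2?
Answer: 234256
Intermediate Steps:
y(C, E) = 0
(y(15, 13) - 484)**2 = (0 - 484)**2 = (-484)**2 = 234256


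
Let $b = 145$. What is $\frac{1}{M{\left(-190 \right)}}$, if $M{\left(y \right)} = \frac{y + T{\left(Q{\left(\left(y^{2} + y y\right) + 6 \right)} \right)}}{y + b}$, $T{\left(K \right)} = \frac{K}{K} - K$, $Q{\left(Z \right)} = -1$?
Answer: $\frac{45}{188} \approx 0.23936$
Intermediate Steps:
$T{\left(K \right)} = 1 - K$
$M{\left(y \right)} = \frac{2 + y}{145 + y}$ ($M{\left(y \right)} = \frac{y + \left(1 - -1\right)}{y + 145} = \frac{y + \left(1 + 1\right)}{145 + y} = \frac{y + 2}{145 + y} = \frac{2 + y}{145 + y}$)
$\frac{1}{M{\left(-190 \right)}} = \frac{1}{\frac{1}{145 - 190} \left(2 - 190\right)} = \frac{1}{\frac{1}{-45} \left(-188\right)} = \frac{1}{\left(- \frac{1}{45}\right) \left(-188\right)} = \frac{1}{\frac{188}{45}} = \frac{45}{188}$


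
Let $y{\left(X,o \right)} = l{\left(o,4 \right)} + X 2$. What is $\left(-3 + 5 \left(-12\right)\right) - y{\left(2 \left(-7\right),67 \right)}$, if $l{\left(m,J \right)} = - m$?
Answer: $32$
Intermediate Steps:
$y{\left(X,o \right)} = - o + 2 X$ ($y{\left(X,o \right)} = - o + X 2 = - o + 2 X$)
$\left(-3 + 5 \left(-12\right)\right) - y{\left(2 \left(-7\right),67 \right)} = \left(-3 + 5 \left(-12\right)\right) - \left(\left(-1\right) 67 + 2 \cdot 2 \left(-7\right)\right) = \left(-3 - 60\right) - \left(-67 + 2 \left(-14\right)\right) = -63 - \left(-67 - 28\right) = -63 - -95 = -63 + 95 = 32$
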